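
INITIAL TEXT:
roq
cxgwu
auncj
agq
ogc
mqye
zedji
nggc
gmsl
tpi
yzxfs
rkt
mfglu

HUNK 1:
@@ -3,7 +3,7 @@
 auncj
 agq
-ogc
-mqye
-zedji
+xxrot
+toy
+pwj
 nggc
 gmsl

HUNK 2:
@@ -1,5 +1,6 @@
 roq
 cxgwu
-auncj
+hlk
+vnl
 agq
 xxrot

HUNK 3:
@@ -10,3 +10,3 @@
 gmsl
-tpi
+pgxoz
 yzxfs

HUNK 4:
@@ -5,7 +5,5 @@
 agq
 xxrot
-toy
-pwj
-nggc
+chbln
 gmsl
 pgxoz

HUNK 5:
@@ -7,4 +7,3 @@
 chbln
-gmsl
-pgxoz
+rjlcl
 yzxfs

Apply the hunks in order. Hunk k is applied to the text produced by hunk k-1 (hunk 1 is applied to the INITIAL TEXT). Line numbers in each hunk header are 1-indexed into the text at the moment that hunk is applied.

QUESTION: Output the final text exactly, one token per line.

Hunk 1: at line 3 remove [ogc,mqye,zedji] add [xxrot,toy,pwj] -> 13 lines: roq cxgwu auncj agq xxrot toy pwj nggc gmsl tpi yzxfs rkt mfglu
Hunk 2: at line 1 remove [auncj] add [hlk,vnl] -> 14 lines: roq cxgwu hlk vnl agq xxrot toy pwj nggc gmsl tpi yzxfs rkt mfglu
Hunk 3: at line 10 remove [tpi] add [pgxoz] -> 14 lines: roq cxgwu hlk vnl agq xxrot toy pwj nggc gmsl pgxoz yzxfs rkt mfglu
Hunk 4: at line 5 remove [toy,pwj,nggc] add [chbln] -> 12 lines: roq cxgwu hlk vnl agq xxrot chbln gmsl pgxoz yzxfs rkt mfglu
Hunk 5: at line 7 remove [gmsl,pgxoz] add [rjlcl] -> 11 lines: roq cxgwu hlk vnl agq xxrot chbln rjlcl yzxfs rkt mfglu

Answer: roq
cxgwu
hlk
vnl
agq
xxrot
chbln
rjlcl
yzxfs
rkt
mfglu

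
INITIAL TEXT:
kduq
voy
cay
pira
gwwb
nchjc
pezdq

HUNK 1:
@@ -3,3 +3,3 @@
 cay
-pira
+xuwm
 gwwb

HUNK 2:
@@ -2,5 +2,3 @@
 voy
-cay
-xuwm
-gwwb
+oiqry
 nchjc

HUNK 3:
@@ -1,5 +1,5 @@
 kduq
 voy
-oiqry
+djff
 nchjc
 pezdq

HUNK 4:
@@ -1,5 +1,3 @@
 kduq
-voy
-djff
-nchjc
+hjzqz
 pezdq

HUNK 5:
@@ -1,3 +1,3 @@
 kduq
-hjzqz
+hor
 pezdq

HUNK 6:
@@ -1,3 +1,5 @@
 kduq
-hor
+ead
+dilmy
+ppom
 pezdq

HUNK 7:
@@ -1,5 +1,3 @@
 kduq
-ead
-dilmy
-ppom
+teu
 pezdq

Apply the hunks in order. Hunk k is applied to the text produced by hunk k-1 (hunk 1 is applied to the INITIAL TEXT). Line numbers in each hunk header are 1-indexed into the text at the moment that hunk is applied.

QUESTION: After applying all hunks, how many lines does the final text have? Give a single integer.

Answer: 3

Derivation:
Hunk 1: at line 3 remove [pira] add [xuwm] -> 7 lines: kduq voy cay xuwm gwwb nchjc pezdq
Hunk 2: at line 2 remove [cay,xuwm,gwwb] add [oiqry] -> 5 lines: kduq voy oiqry nchjc pezdq
Hunk 3: at line 1 remove [oiqry] add [djff] -> 5 lines: kduq voy djff nchjc pezdq
Hunk 4: at line 1 remove [voy,djff,nchjc] add [hjzqz] -> 3 lines: kduq hjzqz pezdq
Hunk 5: at line 1 remove [hjzqz] add [hor] -> 3 lines: kduq hor pezdq
Hunk 6: at line 1 remove [hor] add [ead,dilmy,ppom] -> 5 lines: kduq ead dilmy ppom pezdq
Hunk 7: at line 1 remove [ead,dilmy,ppom] add [teu] -> 3 lines: kduq teu pezdq
Final line count: 3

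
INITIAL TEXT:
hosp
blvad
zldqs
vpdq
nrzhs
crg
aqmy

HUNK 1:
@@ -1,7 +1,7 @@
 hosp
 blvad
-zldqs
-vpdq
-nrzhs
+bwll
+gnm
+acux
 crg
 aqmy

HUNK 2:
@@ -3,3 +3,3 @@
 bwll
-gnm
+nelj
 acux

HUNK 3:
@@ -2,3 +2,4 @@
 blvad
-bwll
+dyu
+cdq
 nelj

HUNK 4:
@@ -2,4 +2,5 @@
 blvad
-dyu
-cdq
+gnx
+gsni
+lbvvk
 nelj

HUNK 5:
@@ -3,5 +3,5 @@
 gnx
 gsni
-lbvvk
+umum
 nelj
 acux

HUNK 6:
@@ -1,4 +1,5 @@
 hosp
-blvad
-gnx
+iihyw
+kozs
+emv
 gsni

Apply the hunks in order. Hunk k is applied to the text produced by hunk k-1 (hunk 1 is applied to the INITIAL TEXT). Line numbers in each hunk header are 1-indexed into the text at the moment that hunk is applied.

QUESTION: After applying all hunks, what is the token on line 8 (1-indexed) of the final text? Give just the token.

Hunk 1: at line 1 remove [zldqs,vpdq,nrzhs] add [bwll,gnm,acux] -> 7 lines: hosp blvad bwll gnm acux crg aqmy
Hunk 2: at line 3 remove [gnm] add [nelj] -> 7 lines: hosp blvad bwll nelj acux crg aqmy
Hunk 3: at line 2 remove [bwll] add [dyu,cdq] -> 8 lines: hosp blvad dyu cdq nelj acux crg aqmy
Hunk 4: at line 2 remove [dyu,cdq] add [gnx,gsni,lbvvk] -> 9 lines: hosp blvad gnx gsni lbvvk nelj acux crg aqmy
Hunk 5: at line 3 remove [lbvvk] add [umum] -> 9 lines: hosp blvad gnx gsni umum nelj acux crg aqmy
Hunk 6: at line 1 remove [blvad,gnx] add [iihyw,kozs,emv] -> 10 lines: hosp iihyw kozs emv gsni umum nelj acux crg aqmy
Final line 8: acux

Answer: acux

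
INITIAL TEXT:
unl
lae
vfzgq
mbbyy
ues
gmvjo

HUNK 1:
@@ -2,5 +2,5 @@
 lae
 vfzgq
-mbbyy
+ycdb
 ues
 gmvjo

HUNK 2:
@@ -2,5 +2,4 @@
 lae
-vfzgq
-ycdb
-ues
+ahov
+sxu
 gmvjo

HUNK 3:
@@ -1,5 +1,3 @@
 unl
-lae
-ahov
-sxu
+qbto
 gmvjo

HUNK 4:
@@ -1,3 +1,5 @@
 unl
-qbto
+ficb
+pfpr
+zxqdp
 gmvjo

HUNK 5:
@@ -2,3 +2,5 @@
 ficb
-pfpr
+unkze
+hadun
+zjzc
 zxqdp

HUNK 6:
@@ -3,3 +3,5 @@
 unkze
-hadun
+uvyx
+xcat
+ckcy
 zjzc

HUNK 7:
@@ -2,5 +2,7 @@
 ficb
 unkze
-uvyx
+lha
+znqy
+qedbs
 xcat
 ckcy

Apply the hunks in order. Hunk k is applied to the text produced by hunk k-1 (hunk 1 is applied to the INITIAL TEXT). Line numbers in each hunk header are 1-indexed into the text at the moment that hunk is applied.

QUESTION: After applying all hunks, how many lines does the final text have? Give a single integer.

Answer: 11

Derivation:
Hunk 1: at line 2 remove [mbbyy] add [ycdb] -> 6 lines: unl lae vfzgq ycdb ues gmvjo
Hunk 2: at line 2 remove [vfzgq,ycdb,ues] add [ahov,sxu] -> 5 lines: unl lae ahov sxu gmvjo
Hunk 3: at line 1 remove [lae,ahov,sxu] add [qbto] -> 3 lines: unl qbto gmvjo
Hunk 4: at line 1 remove [qbto] add [ficb,pfpr,zxqdp] -> 5 lines: unl ficb pfpr zxqdp gmvjo
Hunk 5: at line 2 remove [pfpr] add [unkze,hadun,zjzc] -> 7 lines: unl ficb unkze hadun zjzc zxqdp gmvjo
Hunk 6: at line 3 remove [hadun] add [uvyx,xcat,ckcy] -> 9 lines: unl ficb unkze uvyx xcat ckcy zjzc zxqdp gmvjo
Hunk 7: at line 2 remove [uvyx] add [lha,znqy,qedbs] -> 11 lines: unl ficb unkze lha znqy qedbs xcat ckcy zjzc zxqdp gmvjo
Final line count: 11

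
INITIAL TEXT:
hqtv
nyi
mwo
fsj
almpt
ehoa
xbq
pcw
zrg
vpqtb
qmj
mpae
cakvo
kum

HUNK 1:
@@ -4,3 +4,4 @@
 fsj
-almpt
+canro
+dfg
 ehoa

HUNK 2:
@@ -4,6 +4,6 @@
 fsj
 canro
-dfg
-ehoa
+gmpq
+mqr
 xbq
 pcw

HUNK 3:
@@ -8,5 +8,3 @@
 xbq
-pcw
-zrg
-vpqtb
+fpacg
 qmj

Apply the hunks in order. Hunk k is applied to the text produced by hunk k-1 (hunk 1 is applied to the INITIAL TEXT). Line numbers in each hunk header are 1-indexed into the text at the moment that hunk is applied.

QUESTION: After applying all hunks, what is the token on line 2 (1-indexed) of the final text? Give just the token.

Answer: nyi

Derivation:
Hunk 1: at line 4 remove [almpt] add [canro,dfg] -> 15 lines: hqtv nyi mwo fsj canro dfg ehoa xbq pcw zrg vpqtb qmj mpae cakvo kum
Hunk 2: at line 4 remove [dfg,ehoa] add [gmpq,mqr] -> 15 lines: hqtv nyi mwo fsj canro gmpq mqr xbq pcw zrg vpqtb qmj mpae cakvo kum
Hunk 3: at line 8 remove [pcw,zrg,vpqtb] add [fpacg] -> 13 lines: hqtv nyi mwo fsj canro gmpq mqr xbq fpacg qmj mpae cakvo kum
Final line 2: nyi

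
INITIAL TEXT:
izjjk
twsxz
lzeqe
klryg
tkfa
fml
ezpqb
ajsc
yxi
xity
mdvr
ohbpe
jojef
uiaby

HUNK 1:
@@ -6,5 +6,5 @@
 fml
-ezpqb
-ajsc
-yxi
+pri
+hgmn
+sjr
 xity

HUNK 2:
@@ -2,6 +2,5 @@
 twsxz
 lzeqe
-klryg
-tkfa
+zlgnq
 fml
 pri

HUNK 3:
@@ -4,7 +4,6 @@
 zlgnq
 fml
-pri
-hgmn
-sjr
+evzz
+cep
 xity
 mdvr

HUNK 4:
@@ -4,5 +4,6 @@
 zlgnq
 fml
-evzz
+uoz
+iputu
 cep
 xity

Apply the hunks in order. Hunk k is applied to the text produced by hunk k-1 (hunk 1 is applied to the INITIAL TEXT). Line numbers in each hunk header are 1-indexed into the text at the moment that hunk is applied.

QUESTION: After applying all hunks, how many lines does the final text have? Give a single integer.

Hunk 1: at line 6 remove [ezpqb,ajsc,yxi] add [pri,hgmn,sjr] -> 14 lines: izjjk twsxz lzeqe klryg tkfa fml pri hgmn sjr xity mdvr ohbpe jojef uiaby
Hunk 2: at line 2 remove [klryg,tkfa] add [zlgnq] -> 13 lines: izjjk twsxz lzeqe zlgnq fml pri hgmn sjr xity mdvr ohbpe jojef uiaby
Hunk 3: at line 4 remove [pri,hgmn,sjr] add [evzz,cep] -> 12 lines: izjjk twsxz lzeqe zlgnq fml evzz cep xity mdvr ohbpe jojef uiaby
Hunk 4: at line 4 remove [evzz] add [uoz,iputu] -> 13 lines: izjjk twsxz lzeqe zlgnq fml uoz iputu cep xity mdvr ohbpe jojef uiaby
Final line count: 13

Answer: 13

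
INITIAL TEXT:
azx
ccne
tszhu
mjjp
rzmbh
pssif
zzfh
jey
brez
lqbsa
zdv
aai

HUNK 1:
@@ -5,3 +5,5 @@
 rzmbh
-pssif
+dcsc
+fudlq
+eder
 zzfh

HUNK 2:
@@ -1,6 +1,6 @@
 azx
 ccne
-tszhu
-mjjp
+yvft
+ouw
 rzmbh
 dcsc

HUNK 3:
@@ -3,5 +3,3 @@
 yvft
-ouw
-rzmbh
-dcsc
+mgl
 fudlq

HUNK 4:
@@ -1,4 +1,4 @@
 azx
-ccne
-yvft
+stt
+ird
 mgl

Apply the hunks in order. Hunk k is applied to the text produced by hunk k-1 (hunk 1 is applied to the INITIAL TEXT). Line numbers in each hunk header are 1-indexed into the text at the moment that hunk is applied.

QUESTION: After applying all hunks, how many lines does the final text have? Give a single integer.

Hunk 1: at line 5 remove [pssif] add [dcsc,fudlq,eder] -> 14 lines: azx ccne tszhu mjjp rzmbh dcsc fudlq eder zzfh jey brez lqbsa zdv aai
Hunk 2: at line 1 remove [tszhu,mjjp] add [yvft,ouw] -> 14 lines: azx ccne yvft ouw rzmbh dcsc fudlq eder zzfh jey brez lqbsa zdv aai
Hunk 3: at line 3 remove [ouw,rzmbh,dcsc] add [mgl] -> 12 lines: azx ccne yvft mgl fudlq eder zzfh jey brez lqbsa zdv aai
Hunk 4: at line 1 remove [ccne,yvft] add [stt,ird] -> 12 lines: azx stt ird mgl fudlq eder zzfh jey brez lqbsa zdv aai
Final line count: 12

Answer: 12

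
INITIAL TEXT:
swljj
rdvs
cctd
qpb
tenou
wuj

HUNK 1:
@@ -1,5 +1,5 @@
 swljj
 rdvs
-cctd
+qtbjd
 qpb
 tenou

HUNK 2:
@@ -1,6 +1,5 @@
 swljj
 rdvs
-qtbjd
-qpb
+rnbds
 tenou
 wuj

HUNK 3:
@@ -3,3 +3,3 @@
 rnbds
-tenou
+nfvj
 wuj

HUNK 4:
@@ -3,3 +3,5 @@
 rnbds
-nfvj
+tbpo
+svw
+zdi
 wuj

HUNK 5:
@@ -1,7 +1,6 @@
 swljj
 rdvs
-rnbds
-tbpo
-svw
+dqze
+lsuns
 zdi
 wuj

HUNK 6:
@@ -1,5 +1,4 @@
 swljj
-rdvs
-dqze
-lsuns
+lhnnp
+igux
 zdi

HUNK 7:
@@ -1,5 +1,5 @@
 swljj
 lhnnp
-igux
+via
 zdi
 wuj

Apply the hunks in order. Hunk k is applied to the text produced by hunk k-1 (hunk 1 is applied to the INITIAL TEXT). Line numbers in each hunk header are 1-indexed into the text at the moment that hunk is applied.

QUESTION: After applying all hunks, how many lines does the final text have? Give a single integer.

Hunk 1: at line 1 remove [cctd] add [qtbjd] -> 6 lines: swljj rdvs qtbjd qpb tenou wuj
Hunk 2: at line 1 remove [qtbjd,qpb] add [rnbds] -> 5 lines: swljj rdvs rnbds tenou wuj
Hunk 3: at line 3 remove [tenou] add [nfvj] -> 5 lines: swljj rdvs rnbds nfvj wuj
Hunk 4: at line 3 remove [nfvj] add [tbpo,svw,zdi] -> 7 lines: swljj rdvs rnbds tbpo svw zdi wuj
Hunk 5: at line 1 remove [rnbds,tbpo,svw] add [dqze,lsuns] -> 6 lines: swljj rdvs dqze lsuns zdi wuj
Hunk 6: at line 1 remove [rdvs,dqze,lsuns] add [lhnnp,igux] -> 5 lines: swljj lhnnp igux zdi wuj
Hunk 7: at line 1 remove [igux] add [via] -> 5 lines: swljj lhnnp via zdi wuj
Final line count: 5

Answer: 5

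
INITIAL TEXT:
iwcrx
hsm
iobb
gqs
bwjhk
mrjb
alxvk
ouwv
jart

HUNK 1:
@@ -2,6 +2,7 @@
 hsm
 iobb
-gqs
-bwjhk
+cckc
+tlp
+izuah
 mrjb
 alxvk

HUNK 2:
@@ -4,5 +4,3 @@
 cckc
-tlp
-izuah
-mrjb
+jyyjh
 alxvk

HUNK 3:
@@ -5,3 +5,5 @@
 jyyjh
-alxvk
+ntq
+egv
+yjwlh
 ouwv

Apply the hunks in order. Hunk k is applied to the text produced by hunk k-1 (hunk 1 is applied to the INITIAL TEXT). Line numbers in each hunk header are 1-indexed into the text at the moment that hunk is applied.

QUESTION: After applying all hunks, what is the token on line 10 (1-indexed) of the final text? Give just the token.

Answer: jart

Derivation:
Hunk 1: at line 2 remove [gqs,bwjhk] add [cckc,tlp,izuah] -> 10 lines: iwcrx hsm iobb cckc tlp izuah mrjb alxvk ouwv jart
Hunk 2: at line 4 remove [tlp,izuah,mrjb] add [jyyjh] -> 8 lines: iwcrx hsm iobb cckc jyyjh alxvk ouwv jart
Hunk 3: at line 5 remove [alxvk] add [ntq,egv,yjwlh] -> 10 lines: iwcrx hsm iobb cckc jyyjh ntq egv yjwlh ouwv jart
Final line 10: jart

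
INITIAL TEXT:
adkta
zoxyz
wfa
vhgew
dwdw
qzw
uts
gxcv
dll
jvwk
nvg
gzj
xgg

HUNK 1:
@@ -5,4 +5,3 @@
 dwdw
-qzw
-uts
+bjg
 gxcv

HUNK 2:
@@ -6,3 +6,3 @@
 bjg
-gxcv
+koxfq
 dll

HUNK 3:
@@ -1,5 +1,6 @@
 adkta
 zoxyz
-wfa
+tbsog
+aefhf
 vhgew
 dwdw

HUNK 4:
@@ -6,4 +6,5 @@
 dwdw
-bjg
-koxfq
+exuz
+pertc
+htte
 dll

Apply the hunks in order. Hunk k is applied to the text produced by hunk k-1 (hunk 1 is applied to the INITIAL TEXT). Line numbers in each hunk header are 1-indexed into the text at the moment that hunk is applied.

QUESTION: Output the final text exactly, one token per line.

Answer: adkta
zoxyz
tbsog
aefhf
vhgew
dwdw
exuz
pertc
htte
dll
jvwk
nvg
gzj
xgg

Derivation:
Hunk 1: at line 5 remove [qzw,uts] add [bjg] -> 12 lines: adkta zoxyz wfa vhgew dwdw bjg gxcv dll jvwk nvg gzj xgg
Hunk 2: at line 6 remove [gxcv] add [koxfq] -> 12 lines: adkta zoxyz wfa vhgew dwdw bjg koxfq dll jvwk nvg gzj xgg
Hunk 3: at line 1 remove [wfa] add [tbsog,aefhf] -> 13 lines: adkta zoxyz tbsog aefhf vhgew dwdw bjg koxfq dll jvwk nvg gzj xgg
Hunk 4: at line 6 remove [bjg,koxfq] add [exuz,pertc,htte] -> 14 lines: adkta zoxyz tbsog aefhf vhgew dwdw exuz pertc htte dll jvwk nvg gzj xgg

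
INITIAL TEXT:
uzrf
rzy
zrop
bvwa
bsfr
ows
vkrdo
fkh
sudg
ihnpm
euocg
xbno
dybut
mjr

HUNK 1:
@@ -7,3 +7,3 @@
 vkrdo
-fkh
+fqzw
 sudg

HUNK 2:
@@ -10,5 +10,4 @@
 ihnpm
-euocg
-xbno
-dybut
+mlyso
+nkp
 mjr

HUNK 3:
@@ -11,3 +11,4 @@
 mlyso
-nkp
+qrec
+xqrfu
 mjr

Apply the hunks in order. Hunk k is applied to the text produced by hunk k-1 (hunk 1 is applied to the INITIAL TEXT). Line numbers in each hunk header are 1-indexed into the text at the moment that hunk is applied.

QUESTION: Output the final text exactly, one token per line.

Answer: uzrf
rzy
zrop
bvwa
bsfr
ows
vkrdo
fqzw
sudg
ihnpm
mlyso
qrec
xqrfu
mjr

Derivation:
Hunk 1: at line 7 remove [fkh] add [fqzw] -> 14 lines: uzrf rzy zrop bvwa bsfr ows vkrdo fqzw sudg ihnpm euocg xbno dybut mjr
Hunk 2: at line 10 remove [euocg,xbno,dybut] add [mlyso,nkp] -> 13 lines: uzrf rzy zrop bvwa bsfr ows vkrdo fqzw sudg ihnpm mlyso nkp mjr
Hunk 3: at line 11 remove [nkp] add [qrec,xqrfu] -> 14 lines: uzrf rzy zrop bvwa bsfr ows vkrdo fqzw sudg ihnpm mlyso qrec xqrfu mjr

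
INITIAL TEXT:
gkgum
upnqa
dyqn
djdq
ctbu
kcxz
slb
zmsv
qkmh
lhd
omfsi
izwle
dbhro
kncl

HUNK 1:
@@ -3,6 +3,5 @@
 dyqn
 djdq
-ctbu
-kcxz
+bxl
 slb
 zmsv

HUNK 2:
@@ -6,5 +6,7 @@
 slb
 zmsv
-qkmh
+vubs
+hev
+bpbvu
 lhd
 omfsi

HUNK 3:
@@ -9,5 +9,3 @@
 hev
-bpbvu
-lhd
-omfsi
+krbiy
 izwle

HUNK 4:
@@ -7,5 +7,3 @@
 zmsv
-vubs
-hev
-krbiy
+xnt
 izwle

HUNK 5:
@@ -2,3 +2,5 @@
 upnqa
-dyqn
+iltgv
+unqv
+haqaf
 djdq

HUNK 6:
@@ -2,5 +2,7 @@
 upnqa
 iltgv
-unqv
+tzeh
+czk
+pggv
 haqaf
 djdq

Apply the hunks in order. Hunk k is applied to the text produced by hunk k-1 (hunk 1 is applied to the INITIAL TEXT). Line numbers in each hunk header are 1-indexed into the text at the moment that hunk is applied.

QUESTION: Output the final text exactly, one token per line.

Hunk 1: at line 3 remove [ctbu,kcxz] add [bxl] -> 13 lines: gkgum upnqa dyqn djdq bxl slb zmsv qkmh lhd omfsi izwle dbhro kncl
Hunk 2: at line 6 remove [qkmh] add [vubs,hev,bpbvu] -> 15 lines: gkgum upnqa dyqn djdq bxl slb zmsv vubs hev bpbvu lhd omfsi izwle dbhro kncl
Hunk 3: at line 9 remove [bpbvu,lhd,omfsi] add [krbiy] -> 13 lines: gkgum upnqa dyqn djdq bxl slb zmsv vubs hev krbiy izwle dbhro kncl
Hunk 4: at line 7 remove [vubs,hev,krbiy] add [xnt] -> 11 lines: gkgum upnqa dyqn djdq bxl slb zmsv xnt izwle dbhro kncl
Hunk 5: at line 2 remove [dyqn] add [iltgv,unqv,haqaf] -> 13 lines: gkgum upnqa iltgv unqv haqaf djdq bxl slb zmsv xnt izwle dbhro kncl
Hunk 6: at line 2 remove [unqv] add [tzeh,czk,pggv] -> 15 lines: gkgum upnqa iltgv tzeh czk pggv haqaf djdq bxl slb zmsv xnt izwle dbhro kncl

Answer: gkgum
upnqa
iltgv
tzeh
czk
pggv
haqaf
djdq
bxl
slb
zmsv
xnt
izwle
dbhro
kncl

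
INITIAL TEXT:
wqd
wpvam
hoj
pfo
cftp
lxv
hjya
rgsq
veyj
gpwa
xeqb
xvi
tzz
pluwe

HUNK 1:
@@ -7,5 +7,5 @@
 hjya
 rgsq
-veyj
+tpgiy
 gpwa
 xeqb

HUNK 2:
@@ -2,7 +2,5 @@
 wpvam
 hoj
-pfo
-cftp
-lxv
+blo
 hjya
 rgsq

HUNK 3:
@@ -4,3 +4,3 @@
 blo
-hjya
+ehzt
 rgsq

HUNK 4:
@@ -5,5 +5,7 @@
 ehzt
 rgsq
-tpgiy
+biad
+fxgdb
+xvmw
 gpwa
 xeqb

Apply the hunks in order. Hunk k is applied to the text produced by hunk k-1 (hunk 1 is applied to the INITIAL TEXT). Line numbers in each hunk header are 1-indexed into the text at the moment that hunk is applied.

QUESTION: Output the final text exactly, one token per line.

Hunk 1: at line 7 remove [veyj] add [tpgiy] -> 14 lines: wqd wpvam hoj pfo cftp lxv hjya rgsq tpgiy gpwa xeqb xvi tzz pluwe
Hunk 2: at line 2 remove [pfo,cftp,lxv] add [blo] -> 12 lines: wqd wpvam hoj blo hjya rgsq tpgiy gpwa xeqb xvi tzz pluwe
Hunk 3: at line 4 remove [hjya] add [ehzt] -> 12 lines: wqd wpvam hoj blo ehzt rgsq tpgiy gpwa xeqb xvi tzz pluwe
Hunk 4: at line 5 remove [tpgiy] add [biad,fxgdb,xvmw] -> 14 lines: wqd wpvam hoj blo ehzt rgsq biad fxgdb xvmw gpwa xeqb xvi tzz pluwe

Answer: wqd
wpvam
hoj
blo
ehzt
rgsq
biad
fxgdb
xvmw
gpwa
xeqb
xvi
tzz
pluwe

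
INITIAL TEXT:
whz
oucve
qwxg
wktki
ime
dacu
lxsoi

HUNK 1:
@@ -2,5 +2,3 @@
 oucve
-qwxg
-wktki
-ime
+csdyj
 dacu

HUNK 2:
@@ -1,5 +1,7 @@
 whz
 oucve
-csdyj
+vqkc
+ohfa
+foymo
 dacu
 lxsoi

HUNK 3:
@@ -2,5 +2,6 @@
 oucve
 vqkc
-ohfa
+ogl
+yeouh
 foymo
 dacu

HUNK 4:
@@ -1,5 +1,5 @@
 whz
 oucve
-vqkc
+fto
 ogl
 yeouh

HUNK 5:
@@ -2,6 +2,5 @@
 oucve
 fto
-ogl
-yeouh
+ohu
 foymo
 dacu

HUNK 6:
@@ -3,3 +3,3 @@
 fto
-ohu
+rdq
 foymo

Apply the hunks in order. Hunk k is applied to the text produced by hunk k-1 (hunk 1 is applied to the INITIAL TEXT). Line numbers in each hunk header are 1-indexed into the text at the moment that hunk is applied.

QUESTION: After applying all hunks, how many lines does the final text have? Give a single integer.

Hunk 1: at line 2 remove [qwxg,wktki,ime] add [csdyj] -> 5 lines: whz oucve csdyj dacu lxsoi
Hunk 2: at line 1 remove [csdyj] add [vqkc,ohfa,foymo] -> 7 lines: whz oucve vqkc ohfa foymo dacu lxsoi
Hunk 3: at line 2 remove [ohfa] add [ogl,yeouh] -> 8 lines: whz oucve vqkc ogl yeouh foymo dacu lxsoi
Hunk 4: at line 1 remove [vqkc] add [fto] -> 8 lines: whz oucve fto ogl yeouh foymo dacu lxsoi
Hunk 5: at line 2 remove [ogl,yeouh] add [ohu] -> 7 lines: whz oucve fto ohu foymo dacu lxsoi
Hunk 6: at line 3 remove [ohu] add [rdq] -> 7 lines: whz oucve fto rdq foymo dacu lxsoi
Final line count: 7

Answer: 7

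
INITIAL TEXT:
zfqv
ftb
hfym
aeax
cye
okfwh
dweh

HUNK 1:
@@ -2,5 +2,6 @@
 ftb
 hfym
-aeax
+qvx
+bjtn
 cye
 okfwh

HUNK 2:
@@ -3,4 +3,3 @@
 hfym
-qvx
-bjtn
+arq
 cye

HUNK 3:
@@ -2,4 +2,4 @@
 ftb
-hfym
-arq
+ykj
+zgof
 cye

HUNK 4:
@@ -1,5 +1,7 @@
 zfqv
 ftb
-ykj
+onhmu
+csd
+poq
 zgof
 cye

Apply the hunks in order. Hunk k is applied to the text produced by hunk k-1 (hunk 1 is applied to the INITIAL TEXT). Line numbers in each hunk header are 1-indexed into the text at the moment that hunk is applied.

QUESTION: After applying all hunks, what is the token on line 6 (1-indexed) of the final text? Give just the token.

Answer: zgof

Derivation:
Hunk 1: at line 2 remove [aeax] add [qvx,bjtn] -> 8 lines: zfqv ftb hfym qvx bjtn cye okfwh dweh
Hunk 2: at line 3 remove [qvx,bjtn] add [arq] -> 7 lines: zfqv ftb hfym arq cye okfwh dweh
Hunk 3: at line 2 remove [hfym,arq] add [ykj,zgof] -> 7 lines: zfqv ftb ykj zgof cye okfwh dweh
Hunk 4: at line 1 remove [ykj] add [onhmu,csd,poq] -> 9 lines: zfqv ftb onhmu csd poq zgof cye okfwh dweh
Final line 6: zgof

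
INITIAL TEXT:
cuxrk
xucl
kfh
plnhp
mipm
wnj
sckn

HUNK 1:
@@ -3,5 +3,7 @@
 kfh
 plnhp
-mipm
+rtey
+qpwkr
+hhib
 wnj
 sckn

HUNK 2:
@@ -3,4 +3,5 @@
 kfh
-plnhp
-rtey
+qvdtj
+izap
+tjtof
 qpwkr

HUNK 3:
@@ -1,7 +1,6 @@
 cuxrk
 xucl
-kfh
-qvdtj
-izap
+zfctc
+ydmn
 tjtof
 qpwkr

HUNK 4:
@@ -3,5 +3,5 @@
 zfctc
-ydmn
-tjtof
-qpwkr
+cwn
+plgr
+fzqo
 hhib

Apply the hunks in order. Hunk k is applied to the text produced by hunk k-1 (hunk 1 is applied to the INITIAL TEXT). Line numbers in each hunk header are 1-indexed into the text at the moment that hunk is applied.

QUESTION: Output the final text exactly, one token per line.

Hunk 1: at line 3 remove [mipm] add [rtey,qpwkr,hhib] -> 9 lines: cuxrk xucl kfh plnhp rtey qpwkr hhib wnj sckn
Hunk 2: at line 3 remove [plnhp,rtey] add [qvdtj,izap,tjtof] -> 10 lines: cuxrk xucl kfh qvdtj izap tjtof qpwkr hhib wnj sckn
Hunk 3: at line 1 remove [kfh,qvdtj,izap] add [zfctc,ydmn] -> 9 lines: cuxrk xucl zfctc ydmn tjtof qpwkr hhib wnj sckn
Hunk 4: at line 3 remove [ydmn,tjtof,qpwkr] add [cwn,plgr,fzqo] -> 9 lines: cuxrk xucl zfctc cwn plgr fzqo hhib wnj sckn

Answer: cuxrk
xucl
zfctc
cwn
plgr
fzqo
hhib
wnj
sckn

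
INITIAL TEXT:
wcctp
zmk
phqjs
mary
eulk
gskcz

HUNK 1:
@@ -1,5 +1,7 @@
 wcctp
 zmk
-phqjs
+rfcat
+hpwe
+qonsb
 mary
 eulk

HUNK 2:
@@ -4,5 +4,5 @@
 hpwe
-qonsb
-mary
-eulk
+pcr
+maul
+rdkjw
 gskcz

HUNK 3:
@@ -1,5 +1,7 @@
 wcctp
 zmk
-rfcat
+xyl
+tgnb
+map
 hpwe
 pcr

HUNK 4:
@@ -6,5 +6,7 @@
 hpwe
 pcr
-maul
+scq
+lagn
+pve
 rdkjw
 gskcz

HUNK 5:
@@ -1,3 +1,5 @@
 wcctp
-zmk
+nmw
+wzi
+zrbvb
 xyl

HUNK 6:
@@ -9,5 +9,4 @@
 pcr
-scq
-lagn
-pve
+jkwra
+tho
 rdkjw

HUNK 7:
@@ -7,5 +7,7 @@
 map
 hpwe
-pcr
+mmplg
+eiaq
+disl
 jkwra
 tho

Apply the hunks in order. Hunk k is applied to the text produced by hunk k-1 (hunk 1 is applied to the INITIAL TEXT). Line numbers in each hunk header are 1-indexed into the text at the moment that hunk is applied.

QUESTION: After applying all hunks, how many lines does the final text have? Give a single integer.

Hunk 1: at line 1 remove [phqjs] add [rfcat,hpwe,qonsb] -> 8 lines: wcctp zmk rfcat hpwe qonsb mary eulk gskcz
Hunk 2: at line 4 remove [qonsb,mary,eulk] add [pcr,maul,rdkjw] -> 8 lines: wcctp zmk rfcat hpwe pcr maul rdkjw gskcz
Hunk 3: at line 1 remove [rfcat] add [xyl,tgnb,map] -> 10 lines: wcctp zmk xyl tgnb map hpwe pcr maul rdkjw gskcz
Hunk 4: at line 6 remove [maul] add [scq,lagn,pve] -> 12 lines: wcctp zmk xyl tgnb map hpwe pcr scq lagn pve rdkjw gskcz
Hunk 5: at line 1 remove [zmk] add [nmw,wzi,zrbvb] -> 14 lines: wcctp nmw wzi zrbvb xyl tgnb map hpwe pcr scq lagn pve rdkjw gskcz
Hunk 6: at line 9 remove [scq,lagn,pve] add [jkwra,tho] -> 13 lines: wcctp nmw wzi zrbvb xyl tgnb map hpwe pcr jkwra tho rdkjw gskcz
Hunk 7: at line 7 remove [pcr] add [mmplg,eiaq,disl] -> 15 lines: wcctp nmw wzi zrbvb xyl tgnb map hpwe mmplg eiaq disl jkwra tho rdkjw gskcz
Final line count: 15

Answer: 15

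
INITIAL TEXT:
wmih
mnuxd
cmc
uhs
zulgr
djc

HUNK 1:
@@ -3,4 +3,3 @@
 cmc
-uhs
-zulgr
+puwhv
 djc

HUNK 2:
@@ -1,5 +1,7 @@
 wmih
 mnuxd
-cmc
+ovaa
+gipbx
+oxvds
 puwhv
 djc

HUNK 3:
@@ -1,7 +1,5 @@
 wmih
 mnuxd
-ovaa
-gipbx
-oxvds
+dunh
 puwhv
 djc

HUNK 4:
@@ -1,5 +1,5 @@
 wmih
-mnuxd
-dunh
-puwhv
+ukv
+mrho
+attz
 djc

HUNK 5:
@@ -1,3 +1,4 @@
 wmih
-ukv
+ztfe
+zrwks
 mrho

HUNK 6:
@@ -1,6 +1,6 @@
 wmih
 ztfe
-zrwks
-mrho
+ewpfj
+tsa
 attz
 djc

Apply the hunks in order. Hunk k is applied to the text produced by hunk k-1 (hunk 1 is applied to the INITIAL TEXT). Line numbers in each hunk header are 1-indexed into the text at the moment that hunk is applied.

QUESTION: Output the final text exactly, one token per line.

Answer: wmih
ztfe
ewpfj
tsa
attz
djc

Derivation:
Hunk 1: at line 3 remove [uhs,zulgr] add [puwhv] -> 5 lines: wmih mnuxd cmc puwhv djc
Hunk 2: at line 1 remove [cmc] add [ovaa,gipbx,oxvds] -> 7 lines: wmih mnuxd ovaa gipbx oxvds puwhv djc
Hunk 3: at line 1 remove [ovaa,gipbx,oxvds] add [dunh] -> 5 lines: wmih mnuxd dunh puwhv djc
Hunk 4: at line 1 remove [mnuxd,dunh,puwhv] add [ukv,mrho,attz] -> 5 lines: wmih ukv mrho attz djc
Hunk 5: at line 1 remove [ukv] add [ztfe,zrwks] -> 6 lines: wmih ztfe zrwks mrho attz djc
Hunk 6: at line 1 remove [zrwks,mrho] add [ewpfj,tsa] -> 6 lines: wmih ztfe ewpfj tsa attz djc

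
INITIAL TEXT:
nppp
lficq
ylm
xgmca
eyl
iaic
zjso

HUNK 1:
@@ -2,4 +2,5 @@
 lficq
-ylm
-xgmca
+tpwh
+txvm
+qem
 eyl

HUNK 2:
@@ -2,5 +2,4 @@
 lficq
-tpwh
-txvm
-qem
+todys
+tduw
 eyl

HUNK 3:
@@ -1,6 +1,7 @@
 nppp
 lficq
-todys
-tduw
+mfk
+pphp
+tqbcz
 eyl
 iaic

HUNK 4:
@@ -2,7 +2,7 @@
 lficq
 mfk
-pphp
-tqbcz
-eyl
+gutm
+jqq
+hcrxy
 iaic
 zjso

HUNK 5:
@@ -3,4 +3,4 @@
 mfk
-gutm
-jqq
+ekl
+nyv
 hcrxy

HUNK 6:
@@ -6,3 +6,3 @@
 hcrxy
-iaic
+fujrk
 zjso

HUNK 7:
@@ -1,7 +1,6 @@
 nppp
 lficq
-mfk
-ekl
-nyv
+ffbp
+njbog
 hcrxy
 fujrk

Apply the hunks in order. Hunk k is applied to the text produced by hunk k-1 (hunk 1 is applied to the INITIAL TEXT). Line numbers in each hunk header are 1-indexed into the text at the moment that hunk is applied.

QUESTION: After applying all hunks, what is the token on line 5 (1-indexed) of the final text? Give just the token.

Answer: hcrxy

Derivation:
Hunk 1: at line 2 remove [ylm,xgmca] add [tpwh,txvm,qem] -> 8 lines: nppp lficq tpwh txvm qem eyl iaic zjso
Hunk 2: at line 2 remove [tpwh,txvm,qem] add [todys,tduw] -> 7 lines: nppp lficq todys tduw eyl iaic zjso
Hunk 3: at line 1 remove [todys,tduw] add [mfk,pphp,tqbcz] -> 8 lines: nppp lficq mfk pphp tqbcz eyl iaic zjso
Hunk 4: at line 2 remove [pphp,tqbcz,eyl] add [gutm,jqq,hcrxy] -> 8 lines: nppp lficq mfk gutm jqq hcrxy iaic zjso
Hunk 5: at line 3 remove [gutm,jqq] add [ekl,nyv] -> 8 lines: nppp lficq mfk ekl nyv hcrxy iaic zjso
Hunk 6: at line 6 remove [iaic] add [fujrk] -> 8 lines: nppp lficq mfk ekl nyv hcrxy fujrk zjso
Hunk 7: at line 1 remove [mfk,ekl,nyv] add [ffbp,njbog] -> 7 lines: nppp lficq ffbp njbog hcrxy fujrk zjso
Final line 5: hcrxy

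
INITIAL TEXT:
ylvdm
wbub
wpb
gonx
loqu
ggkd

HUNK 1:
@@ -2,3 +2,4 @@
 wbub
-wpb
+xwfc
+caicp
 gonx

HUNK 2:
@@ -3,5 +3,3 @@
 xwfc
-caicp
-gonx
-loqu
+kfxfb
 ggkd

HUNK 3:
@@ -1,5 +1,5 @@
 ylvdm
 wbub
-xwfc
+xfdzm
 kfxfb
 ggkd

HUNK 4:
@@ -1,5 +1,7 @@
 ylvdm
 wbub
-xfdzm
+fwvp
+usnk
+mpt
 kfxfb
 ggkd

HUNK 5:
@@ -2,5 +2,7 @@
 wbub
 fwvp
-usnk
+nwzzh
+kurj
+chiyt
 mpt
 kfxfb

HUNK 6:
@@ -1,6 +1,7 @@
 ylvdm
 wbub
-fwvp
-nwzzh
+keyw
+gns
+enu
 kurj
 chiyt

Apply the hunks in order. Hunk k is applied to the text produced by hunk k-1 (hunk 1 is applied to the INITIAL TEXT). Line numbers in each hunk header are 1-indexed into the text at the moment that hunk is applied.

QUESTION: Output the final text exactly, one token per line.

Hunk 1: at line 2 remove [wpb] add [xwfc,caicp] -> 7 lines: ylvdm wbub xwfc caicp gonx loqu ggkd
Hunk 2: at line 3 remove [caicp,gonx,loqu] add [kfxfb] -> 5 lines: ylvdm wbub xwfc kfxfb ggkd
Hunk 3: at line 1 remove [xwfc] add [xfdzm] -> 5 lines: ylvdm wbub xfdzm kfxfb ggkd
Hunk 4: at line 1 remove [xfdzm] add [fwvp,usnk,mpt] -> 7 lines: ylvdm wbub fwvp usnk mpt kfxfb ggkd
Hunk 5: at line 2 remove [usnk] add [nwzzh,kurj,chiyt] -> 9 lines: ylvdm wbub fwvp nwzzh kurj chiyt mpt kfxfb ggkd
Hunk 6: at line 1 remove [fwvp,nwzzh] add [keyw,gns,enu] -> 10 lines: ylvdm wbub keyw gns enu kurj chiyt mpt kfxfb ggkd

Answer: ylvdm
wbub
keyw
gns
enu
kurj
chiyt
mpt
kfxfb
ggkd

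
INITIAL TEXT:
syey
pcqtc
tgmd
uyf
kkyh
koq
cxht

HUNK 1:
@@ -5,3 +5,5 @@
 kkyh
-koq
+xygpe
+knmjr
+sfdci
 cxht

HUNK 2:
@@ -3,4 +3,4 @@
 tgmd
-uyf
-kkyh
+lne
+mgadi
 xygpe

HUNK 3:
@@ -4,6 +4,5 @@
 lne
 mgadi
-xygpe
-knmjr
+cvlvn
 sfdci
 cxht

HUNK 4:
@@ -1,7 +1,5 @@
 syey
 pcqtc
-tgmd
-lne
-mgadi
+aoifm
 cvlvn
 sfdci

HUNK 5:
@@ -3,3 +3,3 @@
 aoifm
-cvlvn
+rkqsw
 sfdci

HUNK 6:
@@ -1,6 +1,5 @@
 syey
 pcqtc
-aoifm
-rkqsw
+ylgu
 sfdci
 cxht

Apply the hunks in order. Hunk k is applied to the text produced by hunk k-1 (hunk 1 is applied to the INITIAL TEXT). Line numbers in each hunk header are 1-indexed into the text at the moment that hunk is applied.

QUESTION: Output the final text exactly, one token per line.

Answer: syey
pcqtc
ylgu
sfdci
cxht

Derivation:
Hunk 1: at line 5 remove [koq] add [xygpe,knmjr,sfdci] -> 9 lines: syey pcqtc tgmd uyf kkyh xygpe knmjr sfdci cxht
Hunk 2: at line 3 remove [uyf,kkyh] add [lne,mgadi] -> 9 lines: syey pcqtc tgmd lne mgadi xygpe knmjr sfdci cxht
Hunk 3: at line 4 remove [xygpe,knmjr] add [cvlvn] -> 8 lines: syey pcqtc tgmd lne mgadi cvlvn sfdci cxht
Hunk 4: at line 1 remove [tgmd,lne,mgadi] add [aoifm] -> 6 lines: syey pcqtc aoifm cvlvn sfdci cxht
Hunk 5: at line 3 remove [cvlvn] add [rkqsw] -> 6 lines: syey pcqtc aoifm rkqsw sfdci cxht
Hunk 6: at line 1 remove [aoifm,rkqsw] add [ylgu] -> 5 lines: syey pcqtc ylgu sfdci cxht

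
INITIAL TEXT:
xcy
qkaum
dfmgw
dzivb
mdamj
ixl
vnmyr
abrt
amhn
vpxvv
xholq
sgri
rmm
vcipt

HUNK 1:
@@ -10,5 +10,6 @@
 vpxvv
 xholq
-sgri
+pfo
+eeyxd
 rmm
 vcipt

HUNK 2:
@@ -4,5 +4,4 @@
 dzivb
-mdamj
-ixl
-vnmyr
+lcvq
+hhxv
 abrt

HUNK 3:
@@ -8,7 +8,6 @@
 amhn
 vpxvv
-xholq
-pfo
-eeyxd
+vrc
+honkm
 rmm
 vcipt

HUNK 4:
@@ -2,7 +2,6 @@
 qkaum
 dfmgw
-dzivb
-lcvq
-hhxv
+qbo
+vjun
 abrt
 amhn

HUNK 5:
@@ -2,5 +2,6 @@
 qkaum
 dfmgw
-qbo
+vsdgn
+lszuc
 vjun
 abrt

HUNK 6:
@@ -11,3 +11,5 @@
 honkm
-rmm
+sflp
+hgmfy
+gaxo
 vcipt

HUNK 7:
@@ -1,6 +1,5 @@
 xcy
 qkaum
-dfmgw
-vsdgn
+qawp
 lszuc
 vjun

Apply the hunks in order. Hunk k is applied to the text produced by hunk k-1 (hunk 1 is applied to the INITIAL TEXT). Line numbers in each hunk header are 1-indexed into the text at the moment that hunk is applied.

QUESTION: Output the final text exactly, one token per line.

Hunk 1: at line 10 remove [sgri] add [pfo,eeyxd] -> 15 lines: xcy qkaum dfmgw dzivb mdamj ixl vnmyr abrt amhn vpxvv xholq pfo eeyxd rmm vcipt
Hunk 2: at line 4 remove [mdamj,ixl,vnmyr] add [lcvq,hhxv] -> 14 lines: xcy qkaum dfmgw dzivb lcvq hhxv abrt amhn vpxvv xholq pfo eeyxd rmm vcipt
Hunk 3: at line 8 remove [xholq,pfo,eeyxd] add [vrc,honkm] -> 13 lines: xcy qkaum dfmgw dzivb lcvq hhxv abrt amhn vpxvv vrc honkm rmm vcipt
Hunk 4: at line 2 remove [dzivb,lcvq,hhxv] add [qbo,vjun] -> 12 lines: xcy qkaum dfmgw qbo vjun abrt amhn vpxvv vrc honkm rmm vcipt
Hunk 5: at line 2 remove [qbo] add [vsdgn,lszuc] -> 13 lines: xcy qkaum dfmgw vsdgn lszuc vjun abrt amhn vpxvv vrc honkm rmm vcipt
Hunk 6: at line 11 remove [rmm] add [sflp,hgmfy,gaxo] -> 15 lines: xcy qkaum dfmgw vsdgn lszuc vjun abrt amhn vpxvv vrc honkm sflp hgmfy gaxo vcipt
Hunk 7: at line 1 remove [dfmgw,vsdgn] add [qawp] -> 14 lines: xcy qkaum qawp lszuc vjun abrt amhn vpxvv vrc honkm sflp hgmfy gaxo vcipt

Answer: xcy
qkaum
qawp
lszuc
vjun
abrt
amhn
vpxvv
vrc
honkm
sflp
hgmfy
gaxo
vcipt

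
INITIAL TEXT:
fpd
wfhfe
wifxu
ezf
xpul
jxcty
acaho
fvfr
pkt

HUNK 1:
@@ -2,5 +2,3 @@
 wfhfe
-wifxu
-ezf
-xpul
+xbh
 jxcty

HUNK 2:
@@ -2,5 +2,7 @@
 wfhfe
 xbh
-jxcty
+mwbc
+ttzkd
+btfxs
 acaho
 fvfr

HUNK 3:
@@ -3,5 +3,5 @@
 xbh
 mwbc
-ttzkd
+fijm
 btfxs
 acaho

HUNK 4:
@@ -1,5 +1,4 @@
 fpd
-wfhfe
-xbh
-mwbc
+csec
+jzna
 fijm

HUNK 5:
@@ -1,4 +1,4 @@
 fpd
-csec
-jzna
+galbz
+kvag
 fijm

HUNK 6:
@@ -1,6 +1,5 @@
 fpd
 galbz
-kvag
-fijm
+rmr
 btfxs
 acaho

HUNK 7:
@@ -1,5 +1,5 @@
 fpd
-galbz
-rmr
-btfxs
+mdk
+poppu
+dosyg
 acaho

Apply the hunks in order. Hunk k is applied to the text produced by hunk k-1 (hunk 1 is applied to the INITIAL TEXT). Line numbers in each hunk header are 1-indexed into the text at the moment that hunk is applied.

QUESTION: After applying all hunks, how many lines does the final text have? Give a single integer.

Answer: 7

Derivation:
Hunk 1: at line 2 remove [wifxu,ezf,xpul] add [xbh] -> 7 lines: fpd wfhfe xbh jxcty acaho fvfr pkt
Hunk 2: at line 2 remove [jxcty] add [mwbc,ttzkd,btfxs] -> 9 lines: fpd wfhfe xbh mwbc ttzkd btfxs acaho fvfr pkt
Hunk 3: at line 3 remove [ttzkd] add [fijm] -> 9 lines: fpd wfhfe xbh mwbc fijm btfxs acaho fvfr pkt
Hunk 4: at line 1 remove [wfhfe,xbh,mwbc] add [csec,jzna] -> 8 lines: fpd csec jzna fijm btfxs acaho fvfr pkt
Hunk 5: at line 1 remove [csec,jzna] add [galbz,kvag] -> 8 lines: fpd galbz kvag fijm btfxs acaho fvfr pkt
Hunk 6: at line 1 remove [kvag,fijm] add [rmr] -> 7 lines: fpd galbz rmr btfxs acaho fvfr pkt
Hunk 7: at line 1 remove [galbz,rmr,btfxs] add [mdk,poppu,dosyg] -> 7 lines: fpd mdk poppu dosyg acaho fvfr pkt
Final line count: 7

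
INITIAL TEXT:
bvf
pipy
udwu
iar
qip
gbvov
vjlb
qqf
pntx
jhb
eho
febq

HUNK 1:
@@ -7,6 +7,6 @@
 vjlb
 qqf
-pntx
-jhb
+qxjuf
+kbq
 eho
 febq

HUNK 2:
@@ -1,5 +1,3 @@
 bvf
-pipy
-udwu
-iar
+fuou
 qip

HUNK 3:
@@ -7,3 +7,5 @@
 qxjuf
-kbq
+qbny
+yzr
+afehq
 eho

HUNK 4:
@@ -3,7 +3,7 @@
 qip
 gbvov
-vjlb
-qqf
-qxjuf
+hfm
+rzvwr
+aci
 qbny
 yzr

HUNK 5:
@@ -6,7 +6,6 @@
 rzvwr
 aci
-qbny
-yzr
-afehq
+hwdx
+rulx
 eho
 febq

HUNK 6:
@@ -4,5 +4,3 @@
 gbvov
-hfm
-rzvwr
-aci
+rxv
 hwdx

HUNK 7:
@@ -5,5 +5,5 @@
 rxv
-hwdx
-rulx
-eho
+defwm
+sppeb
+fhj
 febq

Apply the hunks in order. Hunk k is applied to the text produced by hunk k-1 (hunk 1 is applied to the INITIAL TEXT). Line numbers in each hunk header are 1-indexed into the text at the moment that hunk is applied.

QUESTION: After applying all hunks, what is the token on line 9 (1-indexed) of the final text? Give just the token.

Hunk 1: at line 7 remove [pntx,jhb] add [qxjuf,kbq] -> 12 lines: bvf pipy udwu iar qip gbvov vjlb qqf qxjuf kbq eho febq
Hunk 2: at line 1 remove [pipy,udwu,iar] add [fuou] -> 10 lines: bvf fuou qip gbvov vjlb qqf qxjuf kbq eho febq
Hunk 3: at line 7 remove [kbq] add [qbny,yzr,afehq] -> 12 lines: bvf fuou qip gbvov vjlb qqf qxjuf qbny yzr afehq eho febq
Hunk 4: at line 3 remove [vjlb,qqf,qxjuf] add [hfm,rzvwr,aci] -> 12 lines: bvf fuou qip gbvov hfm rzvwr aci qbny yzr afehq eho febq
Hunk 5: at line 6 remove [qbny,yzr,afehq] add [hwdx,rulx] -> 11 lines: bvf fuou qip gbvov hfm rzvwr aci hwdx rulx eho febq
Hunk 6: at line 4 remove [hfm,rzvwr,aci] add [rxv] -> 9 lines: bvf fuou qip gbvov rxv hwdx rulx eho febq
Hunk 7: at line 5 remove [hwdx,rulx,eho] add [defwm,sppeb,fhj] -> 9 lines: bvf fuou qip gbvov rxv defwm sppeb fhj febq
Final line 9: febq

Answer: febq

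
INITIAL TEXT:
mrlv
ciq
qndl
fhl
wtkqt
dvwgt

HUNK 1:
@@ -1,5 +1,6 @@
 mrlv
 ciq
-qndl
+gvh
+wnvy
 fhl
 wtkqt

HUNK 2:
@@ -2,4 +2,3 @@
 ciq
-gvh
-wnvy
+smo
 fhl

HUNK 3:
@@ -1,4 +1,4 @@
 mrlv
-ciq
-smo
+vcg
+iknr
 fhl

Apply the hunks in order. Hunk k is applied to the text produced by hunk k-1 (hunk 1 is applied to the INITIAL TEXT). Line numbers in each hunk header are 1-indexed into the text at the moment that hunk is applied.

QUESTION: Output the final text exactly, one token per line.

Answer: mrlv
vcg
iknr
fhl
wtkqt
dvwgt

Derivation:
Hunk 1: at line 1 remove [qndl] add [gvh,wnvy] -> 7 lines: mrlv ciq gvh wnvy fhl wtkqt dvwgt
Hunk 2: at line 2 remove [gvh,wnvy] add [smo] -> 6 lines: mrlv ciq smo fhl wtkqt dvwgt
Hunk 3: at line 1 remove [ciq,smo] add [vcg,iknr] -> 6 lines: mrlv vcg iknr fhl wtkqt dvwgt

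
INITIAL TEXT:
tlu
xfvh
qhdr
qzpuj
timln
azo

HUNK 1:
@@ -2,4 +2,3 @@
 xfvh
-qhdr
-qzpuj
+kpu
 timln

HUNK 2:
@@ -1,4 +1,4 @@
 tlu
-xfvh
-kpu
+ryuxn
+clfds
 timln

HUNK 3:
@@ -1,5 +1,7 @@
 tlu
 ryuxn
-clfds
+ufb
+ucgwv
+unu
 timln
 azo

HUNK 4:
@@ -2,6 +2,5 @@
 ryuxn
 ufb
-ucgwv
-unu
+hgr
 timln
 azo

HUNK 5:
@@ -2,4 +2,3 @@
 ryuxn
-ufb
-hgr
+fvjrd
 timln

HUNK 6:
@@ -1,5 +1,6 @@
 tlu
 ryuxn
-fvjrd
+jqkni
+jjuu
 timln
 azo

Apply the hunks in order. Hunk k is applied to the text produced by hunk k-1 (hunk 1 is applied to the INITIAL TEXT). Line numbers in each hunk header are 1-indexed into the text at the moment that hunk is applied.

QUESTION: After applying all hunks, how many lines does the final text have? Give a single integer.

Answer: 6

Derivation:
Hunk 1: at line 2 remove [qhdr,qzpuj] add [kpu] -> 5 lines: tlu xfvh kpu timln azo
Hunk 2: at line 1 remove [xfvh,kpu] add [ryuxn,clfds] -> 5 lines: tlu ryuxn clfds timln azo
Hunk 3: at line 1 remove [clfds] add [ufb,ucgwv,unu] -> 7 lines: tlu ryuxn ufb ucgwv unu timln azo
Hunk 4: at line 2 remove [ucgwv,unu] add [hgr] -> 6 lines: tlu ryuxn ufb hgr timln azo
Hunk 5: at line 2 remove [ufb,hgr] add [fvjrd] -> 5 lines: tlu ryuxn fvjrd timln azo
Hunk 6: at line 1 remove [fvjrd] add [jqkni,jjuu] -> 6 lines: tlu ryuxn jqkni jjuu timln azo
Final line count: 6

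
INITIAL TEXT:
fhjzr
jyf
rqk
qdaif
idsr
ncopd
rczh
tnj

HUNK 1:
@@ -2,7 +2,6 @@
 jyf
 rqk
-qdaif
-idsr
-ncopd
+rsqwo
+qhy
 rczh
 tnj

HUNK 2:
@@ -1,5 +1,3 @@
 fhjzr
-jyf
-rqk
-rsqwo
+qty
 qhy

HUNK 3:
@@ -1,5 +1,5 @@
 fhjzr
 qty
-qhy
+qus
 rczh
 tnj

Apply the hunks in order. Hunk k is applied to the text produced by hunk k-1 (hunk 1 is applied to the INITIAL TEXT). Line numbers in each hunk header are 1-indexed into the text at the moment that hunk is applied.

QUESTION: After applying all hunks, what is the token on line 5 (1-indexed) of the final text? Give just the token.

Hunk 1: at line 2 remove [qdaif,idsr,ncopd] add [rsqwo,qhy] -> 7 lines: fhjzr jyf rqk rsqwo qhy rczh tnj
Hunk 2: at line 1 remove [jyf,rqk,rsqwo] add [qty] -> 5 lines: fhjzr qty qhy rczh tnj
Hunk 3: at line 1 remove [qhy] add [qus] -> 5 lines: fhjzr qty qus rczh tnj
Final line 5: tnj

Answer: tnj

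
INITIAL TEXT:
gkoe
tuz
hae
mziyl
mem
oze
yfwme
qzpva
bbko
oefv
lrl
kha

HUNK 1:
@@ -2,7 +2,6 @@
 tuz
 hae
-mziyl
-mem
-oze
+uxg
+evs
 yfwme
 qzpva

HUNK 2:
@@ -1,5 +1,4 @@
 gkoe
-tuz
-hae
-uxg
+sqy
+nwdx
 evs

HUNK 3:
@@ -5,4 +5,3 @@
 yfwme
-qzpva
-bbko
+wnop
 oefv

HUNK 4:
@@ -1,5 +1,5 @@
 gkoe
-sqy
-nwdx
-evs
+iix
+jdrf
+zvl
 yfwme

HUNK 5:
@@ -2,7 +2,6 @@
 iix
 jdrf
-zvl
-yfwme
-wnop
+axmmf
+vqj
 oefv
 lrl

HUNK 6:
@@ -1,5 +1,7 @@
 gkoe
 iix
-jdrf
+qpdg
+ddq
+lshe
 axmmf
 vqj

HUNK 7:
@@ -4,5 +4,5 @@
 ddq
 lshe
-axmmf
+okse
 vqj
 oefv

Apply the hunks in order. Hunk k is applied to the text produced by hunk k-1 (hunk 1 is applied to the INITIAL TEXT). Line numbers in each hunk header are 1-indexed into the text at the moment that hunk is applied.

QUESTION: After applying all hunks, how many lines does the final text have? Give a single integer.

Answer: 10

Derivation:
Hunk 1: at line 2 remove [mziyl,mem,oze] add [uxg,evs] -> 11 lines: gkoe tuz hae uxg evs yfwme qzpva bbko oefv lrl kha
Hunk 2: at line 1 remove [tuz,hae,uxg] add [sqy,nwdx] -> 10 lines: gkoe sqy nwdx evs yfwme qzpva bbko oefv lrl kha
Hunk 3: at line 5 remove [qzpva,bbko] add [wnop] -> 9 lines: gkoe sqy nwdx evs yfwme wnop oefv lrl kha
Hunk 4: at line 1 remove [sqy,nwdx,evs] add [iix,jdrf,zvl] -> 9 lines: gkoe iix jdrf zvl yfwme wnop oefv lrl kha
Hunk 5: at line 2 remove [zvl,yfwme,wnop] add [axmmf,vqj] -> 8 lines: gkoe iix jdrf axmmf vqj oefv lrl kha
Hunk 6: at line 1 remove [jdrf] add [qpdg,ddq,lshe] -> 10 lines: gkoe iix qpdg ddq lshe axmmf vqj oefv lrl kha
Hunk 7: at line 4 remove [axmmf] add [okse] -> 10 lines: gkoe iix qpdg ddq lshe okse vqj oefv lrl kha
Final line count: 10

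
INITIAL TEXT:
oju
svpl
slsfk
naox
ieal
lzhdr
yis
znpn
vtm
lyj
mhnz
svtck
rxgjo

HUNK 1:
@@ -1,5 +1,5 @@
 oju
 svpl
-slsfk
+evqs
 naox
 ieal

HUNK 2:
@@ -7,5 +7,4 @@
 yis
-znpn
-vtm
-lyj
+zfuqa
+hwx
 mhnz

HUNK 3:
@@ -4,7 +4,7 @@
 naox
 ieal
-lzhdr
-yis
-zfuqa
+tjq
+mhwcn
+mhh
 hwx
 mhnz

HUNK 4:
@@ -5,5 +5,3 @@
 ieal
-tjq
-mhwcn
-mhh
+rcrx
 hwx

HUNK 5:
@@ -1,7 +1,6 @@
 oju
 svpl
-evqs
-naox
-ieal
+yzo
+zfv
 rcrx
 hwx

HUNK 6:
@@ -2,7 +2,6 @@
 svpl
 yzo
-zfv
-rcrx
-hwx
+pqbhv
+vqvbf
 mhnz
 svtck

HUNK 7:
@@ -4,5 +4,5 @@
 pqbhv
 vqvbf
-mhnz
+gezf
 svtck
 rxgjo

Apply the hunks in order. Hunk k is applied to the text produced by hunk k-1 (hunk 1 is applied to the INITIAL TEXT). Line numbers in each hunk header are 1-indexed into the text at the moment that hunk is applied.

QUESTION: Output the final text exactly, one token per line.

Answer: oju
svpl
yzo
pqbhv
vqvbf
gezf
svtck
rxgjo

Derivation:
Hunk 1: at line 1 remove [slsfk] add [evqs] -> 13 lines: oju svpl evqs naox ieal lzhdr yis znpn vtm lyj mhnz svtck rxgjo
Hunk 2: at line 7 remove [znpn,vtm,lyj] add [zfuqa,hwx] -> 12 lines: oju svpl evqs naox ieal lzhdr yis zfuqa hwx mhnz svtck rxgjo
Hunk 3: at line 4 remove [lzhdr,yis,zfuqa] add [tjq,mhwcn,mhh] -> 12 lines: oju svpl evqs naox ieal tjq mhwcn mhh hwx mhnz svtck rxgjo
Hunk 4: at line 5 remove [tjq,mhwcn,mhh] add [rcrx] -> 10 lines: oju svpl evqs naox ieal rcrx hwx mhnz svtck rxgjo
Hunk 5: at line 1 remove [evqs,naox,ieal] add [yzo,zfv] -> 9 lines: oju svpl yzo zfv rcrx hwx mhnz svtck rxgjo
Hunk 6: at line 2 remove [zfv,rcrx,hwx] add [pqbhv,vqvbf] -> 8 lines: oju svpl yzo pqbhv vqvbf mhnz svtck rxgjo
Hunk 7: at line 4 remove [mhnz] add [gezf] -> 8 lines: oju svpl yzo pqbhv vqvbf gezf svtck rxgjo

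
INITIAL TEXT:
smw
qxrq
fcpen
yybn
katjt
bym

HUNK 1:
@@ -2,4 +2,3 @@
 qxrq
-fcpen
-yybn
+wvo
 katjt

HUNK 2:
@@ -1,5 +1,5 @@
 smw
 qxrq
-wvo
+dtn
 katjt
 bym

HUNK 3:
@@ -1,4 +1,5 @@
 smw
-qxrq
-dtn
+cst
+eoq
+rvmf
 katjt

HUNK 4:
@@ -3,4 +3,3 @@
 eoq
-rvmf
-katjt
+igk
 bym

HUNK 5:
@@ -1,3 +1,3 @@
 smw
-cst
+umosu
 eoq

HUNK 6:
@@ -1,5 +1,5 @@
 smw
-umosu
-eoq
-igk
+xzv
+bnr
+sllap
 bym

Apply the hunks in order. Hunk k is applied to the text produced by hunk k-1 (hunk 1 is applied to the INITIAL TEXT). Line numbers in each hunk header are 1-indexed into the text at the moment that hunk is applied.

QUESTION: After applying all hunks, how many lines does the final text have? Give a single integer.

Answer: 5

Derivation:
Hunk 1: at line 2 remove [fcpen,yybn] add [wvo] -> 5 lines: smw qxrq wvo katjt bym
Hunk 2: at line 1 remove [wvo] add [dtn] -> 5 lines: smw qxrq dtn katjt bym
Hunk 3: at line 1 remove [qxrq,dtn] add [cst,eoq,rvmf] -> 6 lines: smw cst eoq rvmf katjt bym
Hunk 4: at line 3 remove [rvmf,katjt] add [igk] -> 5 lines: smw cst eoq igk bym
Hunk 5: at line 1 remove [cst] add [umosu] -> 5 lines: smw umosu eoq igk bym
Hunk 6: at line 1 remove [umosu,eoq,igk] add [xzv,bnr,sllap] -> 5 lines: smw xzv bnr sllap bym
Final line count: 5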